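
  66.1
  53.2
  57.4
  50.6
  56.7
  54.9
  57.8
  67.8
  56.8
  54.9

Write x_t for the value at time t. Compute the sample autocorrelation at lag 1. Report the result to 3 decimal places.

-0.118

Mean x̄ = (66.1 + 53.2 + 57.4 + 50.6 + 56.7 + 54.9 + 57.8 + 67.8 + 56.8 + 54.9)/10 = 57.6200
Numerator Σ_{t=1}^{9}(x_t−x̄)(x_{t+1}−x̄) = -30.7784
Denominator Σ(x_t−x̄)² = 260.7560
r_1 = -30.7784 / 260.7560 = -0.118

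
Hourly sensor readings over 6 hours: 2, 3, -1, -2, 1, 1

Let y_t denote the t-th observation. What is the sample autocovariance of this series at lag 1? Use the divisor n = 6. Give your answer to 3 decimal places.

0.481

Mean ȳ = (2 + 3 − 1 − 2 + 1 + 1)/6 = 0.6667
Σ_{t=1}^{5}(y_t−ȳ)(y_{t+1}−ȳ) = 2.8889
γ_1 = 2.8889 / 6 = 0.481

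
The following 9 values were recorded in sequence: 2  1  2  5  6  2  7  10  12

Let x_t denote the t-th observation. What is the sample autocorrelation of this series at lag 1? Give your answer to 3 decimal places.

0.497

Mean x̄ = (2 + 1 + 2 + 5 + 6 + 2 + 7 + 10 + 12)/9 = 5.2222
Numerator Σ_{t=1}^{8}(x_t−x̄)(x_{t+1}−x̄) = 60.3951
Denominator Σ(x_t−x̄)² = 121.5556
r_1 = 60.3951 / 121.5556 = 0.497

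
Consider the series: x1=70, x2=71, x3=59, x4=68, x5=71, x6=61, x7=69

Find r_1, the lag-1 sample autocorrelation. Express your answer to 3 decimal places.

-0.411

Mean x̄ = (70 + 71 + 59 + 68 + 71 + 61 + 69)/7 = 67.0000
Deviations from mean: 3.0000, 4.0000, -8.0000, 1.0000, 4.0000, -6.0000, 2.0000
Σ(x_t−x̄)(x_{t+1}−x̄) = (12.0000) + (-32.0000) + (-8.0000) + (4.0000) + (-24.0000) + (-12.0000) = -60.0000
Denominator Σ(x_t−x̄)² = 146.0000
r_1 = -60.0000 / 146.0000 = -0.411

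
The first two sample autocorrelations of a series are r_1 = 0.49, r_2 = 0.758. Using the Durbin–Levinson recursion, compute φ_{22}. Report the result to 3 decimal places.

φ_{22} = (r_2 − r_1²) / (1 − r_1²)
r_1² = (0.49)² = 0.2401
Numerator = 0.758 − 0.2401 = 0.5179; denominator = 1 − 0.2401 = 0.7599
φ_{22} = 0.5179 / 0.7599 = 0.682

0.682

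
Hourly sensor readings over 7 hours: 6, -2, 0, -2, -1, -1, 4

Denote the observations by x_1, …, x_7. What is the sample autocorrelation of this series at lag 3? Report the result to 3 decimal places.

Mean x̄ = (6 − 2 + 0 − 2 − 1 − 1 + 4)/7 = 0.5714
Deviations from mean: 5.4286, -2.5714, -0.5714, -2.5714, -1.5714, -1.5714, 3.4286
Σ(x_t−x̄)(x_{t+3}−x̄) = (-13.9592) + (4.0408) + (0.8980) + (-8.8163) = -17.8367
Denominator Σ(x_t−x̄)² = 59.7143
r_3 = -17.8367 / 59.7143 = -0.299

-0.299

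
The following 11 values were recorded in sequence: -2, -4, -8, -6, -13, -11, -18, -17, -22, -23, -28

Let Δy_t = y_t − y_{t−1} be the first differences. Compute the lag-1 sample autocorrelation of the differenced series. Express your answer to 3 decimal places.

First differences Δy: -2, -4, 2, -7, 2, -7, 1, -5, -1, -5
Mean of differences = -2.6000
Numerator Σ(Δy_t−Δȳ)(Δy_{t+1}−Δȳ) = -100.1600
Denominator Σ(Δy_t−Δȳ)² = 110.4000
r_1(Δy) = -100.1600 / 110.4000 = -0.907

-0.907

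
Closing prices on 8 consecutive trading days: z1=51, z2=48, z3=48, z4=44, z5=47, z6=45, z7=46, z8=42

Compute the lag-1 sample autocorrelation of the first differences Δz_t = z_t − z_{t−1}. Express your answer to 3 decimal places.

First differences Δz: -3, 0, -4, 3, -2, 1, -4
Mean of differences = -1.2857
Numerator Σ(Δz_t−Δz̄)(Δz_{t+1}−Δz̄) = -28.2245
Denominator Σ(Δz_t−Δz̄)² = 43.4286
r_1(Δz) = -28.2245 / 43.4286 = -0.650

-0.650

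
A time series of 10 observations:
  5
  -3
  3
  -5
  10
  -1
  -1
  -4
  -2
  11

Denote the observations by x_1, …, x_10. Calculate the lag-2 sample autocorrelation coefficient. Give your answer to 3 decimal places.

0.037

Mean x̄ = (5 − 3 + 3 − 5 + 10 − 1 − 1 − 4 − 2 + 11)/10 = 1.3000
Numerator Σ_{t=1}^{8}(x_t−x̄)(x_{t+2}−x̄) = 11.0200
Denominator Σ(x_t−x̄)² = 294.1000
r_2 = 11.0200 / 294.1000 = 0.037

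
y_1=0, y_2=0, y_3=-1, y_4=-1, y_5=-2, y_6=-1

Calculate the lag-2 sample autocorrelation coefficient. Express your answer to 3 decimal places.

-0.020

Mean ȳ = (0 + 0 − 1 − 1 − 2 − 1)/6 = -0.8333
Σ(y_t−ȳ)(y_{t+2}−ȳ) = (-0.1389) + (-0.1389) + (0.1944) + (0.0278) = -0.0556
Denominator Σ(y_t−ȳ)² = 2.8333
r_2 = -0.0556 / 2.8333 = -0.020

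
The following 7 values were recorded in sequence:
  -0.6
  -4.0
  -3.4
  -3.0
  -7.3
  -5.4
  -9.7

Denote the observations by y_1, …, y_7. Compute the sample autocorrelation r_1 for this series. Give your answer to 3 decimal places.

Mean ȳ = (-0.6 − 4.0 − 3.4 − 3.0 − 7.3 − 5.4 − 9.7)/7 = -4.7714
Numerator Σ_{t=1}^{6}(y_t−ȳ)(y_{t+1}−ȳ) = 6.9135
Denominator Σ(y_t−ȳ)² = 54.0943
r_1 = 6.9135 / 54.0943 = 0.128

0.128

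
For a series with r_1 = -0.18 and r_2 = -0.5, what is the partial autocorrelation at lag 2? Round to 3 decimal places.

-0.550

φ_{22} = (r_2 − r_1²) / (1 − r_1²)
r_1² = (-0.18)² = 0.0324
Numerator = -0.5 − 0.0324 = -0.5324; denominator = 1 − 0.0324 = 0.9676
φ_{22} = -0.5324 / 0.9676 = -0.550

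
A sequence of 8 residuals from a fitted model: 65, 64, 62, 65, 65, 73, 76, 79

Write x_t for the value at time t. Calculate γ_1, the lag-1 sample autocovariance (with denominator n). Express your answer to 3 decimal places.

Mean x̄ = (65 + 64 + 62 + 65 + 65 + 73 + 76 + 79)/8 = 68.6250
Σ_{t=1}^{7}(x_t−x̄)(x_{t+1}−x̄) = 177.4844
γ_1 = 177.4844 / 8 = 22.186

22.186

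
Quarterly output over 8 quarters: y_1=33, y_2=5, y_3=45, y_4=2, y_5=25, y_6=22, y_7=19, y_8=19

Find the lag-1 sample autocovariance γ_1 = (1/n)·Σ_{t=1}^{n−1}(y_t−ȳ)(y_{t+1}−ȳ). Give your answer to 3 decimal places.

-137.508

Mean ȳ = (33 + 5 + 45 + 2 + 25 + 22 + 19 + 19)/8 = 21.2500
Deviations: 11.7500, -16.2500, 23.7500, -19.2500, 3.7500, 0.7500, -2.2500, -2.2500
Σ_{t=1}^{7}(y_t−ȳ)(y_{t+1}−ȳ) = -1100.0625
γ_1 = -1100.0625 / 8 = -137.508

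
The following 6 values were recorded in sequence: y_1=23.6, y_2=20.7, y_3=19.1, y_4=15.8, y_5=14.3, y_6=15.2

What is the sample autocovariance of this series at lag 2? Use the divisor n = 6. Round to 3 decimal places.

Mean ȳ = (23.6 + 20.7 + 19.1 + 15.8 + 14.3 + 15.2)/6 = 18.1167
Deviations: 5.4833, 2.5833, 0.9833, -2.3167, -3.8167, -2.9167
Σ_{t=1}^{4}(y_t−ȳ)(y_{t+2}−ȳ) = 2.4111
γ_2 = 2.4111 / 6 = 0.402

0.402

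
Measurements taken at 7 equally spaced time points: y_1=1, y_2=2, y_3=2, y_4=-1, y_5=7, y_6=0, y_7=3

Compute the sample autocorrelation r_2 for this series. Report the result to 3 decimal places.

0.275

Mean ȳ = (1 + 2 + 2 − 1 + 7 + 0 + 3)/7 = 2.0000
Deviations from mean: -1.0000, 0.0000, 0.0000, -3.0000, 5.0000, -2.0000, 1.0000
Numerator Σ_{t=1}^{5}(y_t−ȳ)(y_{t+2}−ȳ) = 11.0000
Denominator Σ(y_t−ȳ)² = 40.0000
r_2 = 11.0000 / 40.0000 = 0.275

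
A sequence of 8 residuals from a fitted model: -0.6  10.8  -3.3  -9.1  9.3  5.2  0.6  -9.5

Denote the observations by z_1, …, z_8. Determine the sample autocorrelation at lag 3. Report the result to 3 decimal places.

-0.014

Mean z̄ = (-0.6 + 10.8 − 3.3 − 9.1 + 9.3 + 5.2 + 0.6 − 9.5)/8 = 0.4250
Deviations from mean: -1.0250, 10.3750, -3.7250, -9.5250, 8.8750, 4.7750, 0.1750, -9.9250
Σ(z_t−z̄)(z_{t+3}−z̄) = (9.7631) + (92.0781) + (-17.7869) + (-1.6669) + (-88.0844) = -5.6969
Denominator Σ(z_t−z̄)² = 413.3950
r_3 = -5.6969 / 413.3950 = -0.014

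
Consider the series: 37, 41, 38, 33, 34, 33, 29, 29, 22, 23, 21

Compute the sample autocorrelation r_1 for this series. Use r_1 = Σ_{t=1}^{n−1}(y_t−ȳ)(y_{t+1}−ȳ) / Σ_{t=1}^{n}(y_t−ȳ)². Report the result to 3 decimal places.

Mean ȳ = (37 + 41 + 38 + 33 + 34 + 33 + 29 + 29 + 22 + 23 + 21)/11 = 30.9091
Numerator Σ_{t=1}^{10}(y_t−ȳ)(y_{t+1}−ȳ) = 326.2645
Denominator Σ(y_t−ȳ)² = 454.9091
r_1 = 326.2645 / 454.9091 = 0.717

0.717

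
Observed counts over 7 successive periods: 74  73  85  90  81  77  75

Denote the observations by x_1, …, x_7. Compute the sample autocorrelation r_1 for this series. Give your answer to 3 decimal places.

0.343

Mean x̄ = (74 + 73 + 85 + 90 + 81 + 77 + 75)/7 = 79.2857
Deviations from mean: -5.2857, -6.2857, 5.7143, 10.7143, 1.7143, -2.2857, -4.2857
Σ(x_t−x̄)(x_{t+1}−x̄) = (33.2245) + (-35.9184) + (61.2245) + (18.3673) + (-3.9184) + (9.7959) = 82.7755
Denominator Σ(x_t−x̄)² = 241.4286
r_1 = 82.7755 / 241.4286 = 0.343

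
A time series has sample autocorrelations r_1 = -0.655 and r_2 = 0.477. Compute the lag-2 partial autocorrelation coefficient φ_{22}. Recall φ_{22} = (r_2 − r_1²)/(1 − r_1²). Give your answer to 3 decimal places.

0.084

φ_{22} = (r_2 − r_1²) / (1 − r_1²)
r_1² = (-0.655)² = 0.429025
Numerator = 0.477 − 0.4290 = 0.0480; denominator = 1 − 0.4290 = 0.5710
φ_{22} = 0.0480 / 0.5710 = 0.084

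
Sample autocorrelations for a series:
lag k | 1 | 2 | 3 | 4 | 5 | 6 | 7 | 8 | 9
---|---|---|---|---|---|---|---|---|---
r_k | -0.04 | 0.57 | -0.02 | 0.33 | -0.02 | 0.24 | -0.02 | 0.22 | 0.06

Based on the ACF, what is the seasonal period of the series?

The largest autocorrelation is r_2 = 0.57, with weaker echoes at lags 4 (0.33), 6 (0.24) and 8 (0.22); the remaining lags stay at or below 0.06.
The dominant spike at lag 2 indicates a seasonal period of 2.

2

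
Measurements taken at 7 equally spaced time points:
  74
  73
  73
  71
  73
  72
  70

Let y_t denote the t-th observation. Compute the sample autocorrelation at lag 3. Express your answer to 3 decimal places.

0.091

Mean ȳ = (74 + 73 + 73 + 71 + 73 + 72 + 70)/7 = 72.2857
Deviations from mean: 1.7143, 0.7143, 0.7143, -1.2857, 0.7143, -0.2857, -2.2857
Σ(y_t−ȳ)(y_{t+3}−ȳ) = (-2.2041) + (0.5102) + (-0.2041) + (2.9388) = 1.0408
Denominator Σ(y_t−ȳ)² = 11.4286
r_3 = 1.0408 / 11.4286 = 0.091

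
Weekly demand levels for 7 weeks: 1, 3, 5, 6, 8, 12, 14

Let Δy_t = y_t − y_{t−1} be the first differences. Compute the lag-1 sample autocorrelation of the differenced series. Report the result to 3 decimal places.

First differences Δy: 2, 2, 1, 2, 4, 2
Mean of differences = 2.1667
Numerator Σ(Δy_t−Δȳ)(Δy_{t+1}−Δȳ) = -0.1944
Denominator Σ(Δy_t−Δȳ)² = 4.8333
r_1(Δy) = -0.1944 / 4.8333 = -0.040

-0.040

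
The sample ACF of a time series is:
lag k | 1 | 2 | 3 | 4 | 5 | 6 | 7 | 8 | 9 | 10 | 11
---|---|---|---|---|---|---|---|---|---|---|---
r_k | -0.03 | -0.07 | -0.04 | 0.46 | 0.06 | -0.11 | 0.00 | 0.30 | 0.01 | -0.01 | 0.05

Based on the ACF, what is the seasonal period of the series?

The largest autocorrelation is r_4 = 0.46, with a weaker echo at lag 8 (0.30); the remaining lags stay at or below 0.06.
The dominant spike at lag 4 indicates a seasonal period of 4.

4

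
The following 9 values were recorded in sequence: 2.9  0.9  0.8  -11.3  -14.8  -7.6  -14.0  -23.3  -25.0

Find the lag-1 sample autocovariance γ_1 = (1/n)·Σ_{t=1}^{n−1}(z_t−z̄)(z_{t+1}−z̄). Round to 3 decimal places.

Mean z̄ = (2.9 + 0.9 + 0.8 − 11.3 − 14.8 − 7.6 − 14.0 − 23.3 − 25.0)/9 = -10.1556
Σ_{t=1}^{8}(z_t−z̄)(z_{t+1}−z̄) = 482.1947
γ_1 = 482.1947 / 9 = 53.577

53.577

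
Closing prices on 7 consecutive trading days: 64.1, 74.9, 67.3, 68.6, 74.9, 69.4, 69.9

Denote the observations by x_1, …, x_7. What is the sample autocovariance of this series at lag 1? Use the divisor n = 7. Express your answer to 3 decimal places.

-6.780

Mean x̄ = (64.1 + 74.9 + 67.3 + 68.6 + 74.9 + 69.4 + 69.9)/7 = 69.8714
Σ_{t=1}^{6}(x_t−x̄)(x_{t+1}−x̄) = -47.4608
γ_1 = -47.4608 / 7 = -6.780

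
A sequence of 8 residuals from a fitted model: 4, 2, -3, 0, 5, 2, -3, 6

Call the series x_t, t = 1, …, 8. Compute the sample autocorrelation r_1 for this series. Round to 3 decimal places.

-0.238

Mean x̄ = (4 + 2 − 3 + 0 + 5 + 2 − 3 + 6)/8 = 1.6250
Deviations from mean: 2.3750, 0.3750, -4.6250, -1.6250, 3.3750, 0.3750, -4.6250, 4.3750
Numerator Σ_{t=1}^{7}(x_t−x̄)(x_{t+1}−x̄) = -19.5156
Denominator Σ(x_t−x̄)² = 81.8750
r_1 = -19.5156 / 81.8750 = -0.238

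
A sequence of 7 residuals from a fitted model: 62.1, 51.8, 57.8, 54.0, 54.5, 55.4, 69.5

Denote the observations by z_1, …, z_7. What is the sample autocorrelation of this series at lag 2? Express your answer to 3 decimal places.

-0.028

Mean z̄ = (62.1 + 51.8 + 57.8 + 54.0 + 54.5 + 55.4 + 69.5)/7 = 57.8714
Deviations from mean: 4.2286, -6.0714, -0.0714, -3.8714, -3.3714, -2.4714, 11.6286
Σ(z_t−z̄)(z_{t+2}−z̄) = (-0.3020) + (23.5051) + (0.2408) + (9.5680) + (-39.2049) = -6.1931
Denominator Σ(z_t−z̄)² = 222.4343
r_2 = -6.1931 / 222.4343 = -0.028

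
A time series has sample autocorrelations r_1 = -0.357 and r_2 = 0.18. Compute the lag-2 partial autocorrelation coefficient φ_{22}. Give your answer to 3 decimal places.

φ_{22} = (r_2 − r_1²) / (1 − r_1²)
r_1² = (-0.357)² = 0.127449
Numerator = 0.18 − 0.1274 = 0.0526; denominator = 1 − 0.1274 = 0.8726
φ_{22} = 0.0526 / 0.8726 = 0.060

0.060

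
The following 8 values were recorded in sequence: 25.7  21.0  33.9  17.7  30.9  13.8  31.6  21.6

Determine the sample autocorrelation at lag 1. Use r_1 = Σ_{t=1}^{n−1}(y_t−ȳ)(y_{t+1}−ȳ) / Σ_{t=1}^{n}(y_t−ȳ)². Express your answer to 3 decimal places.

-0.854

Mean ȳ = (25.7 + 21.0 + 33.9 + 17.7 + 30.9 + 13.8 + 31.6 + 21.6)/8 = 24.5250
Deviations from mean: 1.1750, -3.5250, 9.3750, -6.8250, 6.3750, -10.7250, 7.0750, -2.9250
Numerator Σ_{t=1}^{7}(y_t−ȳ)(y_{t+1}−ȳ) = -309.6281
Denominator Σ(y_t−ȳ)² = 362.5550
r_1 = -309.6281 / 362.5550 = -0.854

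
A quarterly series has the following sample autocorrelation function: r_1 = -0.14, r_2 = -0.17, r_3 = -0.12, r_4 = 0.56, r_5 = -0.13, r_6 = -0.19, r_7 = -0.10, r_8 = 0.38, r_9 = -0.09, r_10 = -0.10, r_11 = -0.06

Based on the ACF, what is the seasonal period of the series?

The largest autocorrelation is r_4 = 0.56, with a weaker echo at lag 8 (0.38); the remaining lags stay at or below -0.06.
The dominant spike at lag 4 indicates a seasonal period of 4.

4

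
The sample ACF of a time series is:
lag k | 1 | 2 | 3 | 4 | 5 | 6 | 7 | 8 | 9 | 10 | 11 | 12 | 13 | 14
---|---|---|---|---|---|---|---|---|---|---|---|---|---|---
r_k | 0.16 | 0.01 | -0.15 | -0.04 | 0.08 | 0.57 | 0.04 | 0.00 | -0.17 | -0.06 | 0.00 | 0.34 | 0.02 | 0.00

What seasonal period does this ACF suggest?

The largest autocorrelation is r_6 = 0.57, with a weaker echo at lag 12 (0.34); the remaining lags stay at or below 0.16.
The dominant spike at lag 6 indicates a seasonal period of 6.

6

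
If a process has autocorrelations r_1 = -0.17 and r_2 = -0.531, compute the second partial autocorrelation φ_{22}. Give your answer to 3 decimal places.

φ_{22} = (r_2 − r_1²) / (1 − r_1²)
r_1² = (-0.17)² = 0.0289
Numerator = -0.531 − 0.0289 = -0.5599; denominator = 1 − 0.0289 = 0.9711
φ_{22} = -0.5599 / 0.9711 = -0.577

-0.577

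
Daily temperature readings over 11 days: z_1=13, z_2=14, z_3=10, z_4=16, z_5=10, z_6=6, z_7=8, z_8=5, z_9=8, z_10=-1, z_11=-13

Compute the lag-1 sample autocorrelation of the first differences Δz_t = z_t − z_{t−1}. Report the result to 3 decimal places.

First differences Δz: 1, -4, 6, -6, -4, 2, -3, 3, -9, -12
Mean of differences = -2.6000
Numerator Σ(Δz_t−Δz̄)(Δz_{t+1}−Δz̄) = -27.7600
Denominator Σ(Δz_t−Δz̄)² = 284.4000
r_1(Δz) = -27.7600 / 284.4000 = -0.098

-0.098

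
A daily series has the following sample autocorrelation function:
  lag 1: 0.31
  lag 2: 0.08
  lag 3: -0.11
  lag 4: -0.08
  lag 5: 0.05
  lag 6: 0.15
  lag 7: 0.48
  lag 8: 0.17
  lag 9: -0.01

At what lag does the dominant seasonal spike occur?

The largest autocorrelation is r_7 = 0.48; the remaining lags stay at or below 0.31. The elevated value at lag 1 (0.31), dropping to 0.08 at lag 2, reflects decaying short-term dependence rather than seasonality.
The dominant spike at lag 7 indicates a seasonal period of 7.

7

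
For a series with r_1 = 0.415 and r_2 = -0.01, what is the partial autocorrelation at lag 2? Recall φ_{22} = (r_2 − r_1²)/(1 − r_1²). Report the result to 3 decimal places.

φ_{22} = (r_2 − r_1²) / (1 − r_1²)
r_1² = (0.415)² = 0.172225
Numerator = -0.01 − 0.1722 = -0.1822; denominator = 1 − 0.1722 = 0.8278
φ_{22} = -0.1822 / 0.8278 = -0.220

-0.220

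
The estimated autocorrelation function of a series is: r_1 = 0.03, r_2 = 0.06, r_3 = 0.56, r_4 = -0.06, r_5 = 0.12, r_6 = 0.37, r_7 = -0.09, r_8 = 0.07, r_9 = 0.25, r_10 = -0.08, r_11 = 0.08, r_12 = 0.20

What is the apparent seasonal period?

The largest autocorrelation is r_3 = 0.56, with weaker echoes at lags 6 (0.37), 9 (0.25) and 12 (0.20); the remaining lags stay at or below 0.12.
The dominant spike at lag 3 indicates a seasonal period of 3.

3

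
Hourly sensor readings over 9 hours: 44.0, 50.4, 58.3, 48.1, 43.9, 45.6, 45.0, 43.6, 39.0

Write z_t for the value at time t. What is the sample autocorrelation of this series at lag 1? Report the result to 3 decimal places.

0.342

Mean z̄ = (44.0 + 50.4 + 58.3 + 48.1 + 43.9 + 45.6 + 45.0 + 43.6 + 39.0)/9 = 46.4333
Numerator Σ_{t=1}^{8}(z_t−z̄)(z_{t+1}−z̄) = 81.4022
Denominator Σ(z_t−z̄)² = 237.7000
r_1 = 81.4022 / 237.7000 = 0.342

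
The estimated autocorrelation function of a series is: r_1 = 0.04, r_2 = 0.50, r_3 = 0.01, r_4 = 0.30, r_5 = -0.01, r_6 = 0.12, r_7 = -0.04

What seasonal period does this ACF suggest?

2

The largest autocorrelation is r_2 = 0.50, with a weaker echo at lag 4 (0.30); the remaining lags stay at or below 0.12.
The dominant spike at lag 2 indicates a seasonal period of 2.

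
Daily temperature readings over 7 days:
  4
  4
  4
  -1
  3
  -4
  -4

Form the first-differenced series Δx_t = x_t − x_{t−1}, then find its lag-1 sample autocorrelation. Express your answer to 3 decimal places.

-0.762

First differences Δx: 0, 0, -5, 4, -7, 0
Mean of differences = -1.3333
Numerator Σ(Δx_t−Δx̄)(Δx_{t+1}−Δx̄) = -60.4444
Denominator Σ(Δx_t−Δx̄)² = 79.3333
r_1(Δx) = -60.4444 / 79.3333 = -0.762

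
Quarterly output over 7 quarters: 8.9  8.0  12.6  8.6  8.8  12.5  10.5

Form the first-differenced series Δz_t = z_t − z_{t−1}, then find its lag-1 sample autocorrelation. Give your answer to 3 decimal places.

First differences Δz: -0.9, 4.6, -4.0, 0.2, 3.7, -2.0
Mean of differences = 0.2667
Numerator Σ(Δz_t−Δz̄)(Δz_{t+1}−Δz̄) = -31.2711
Denominator Σ(Δz_t−Δz̄)² = 55.2733
r_1(Δz) = -31.2711 / 55.2733 = -0.566

-0.566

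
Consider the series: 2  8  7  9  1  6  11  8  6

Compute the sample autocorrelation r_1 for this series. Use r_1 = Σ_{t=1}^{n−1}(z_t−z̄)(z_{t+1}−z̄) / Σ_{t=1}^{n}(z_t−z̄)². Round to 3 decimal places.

-0.143

Mean z̄ = (2 + 8 + 7 + 9 + 1 + 6 + 11 + 8 + 6)/9 = 6.4444
Numerator Σ_{t=1}^{8}(z_t−z̄)(z_{t+1}−z̄) = -11.7531
Denominator Σ(z_t−z̄)² = 82.2222
r_1 = -11.7531 / 82.2222 = -0.143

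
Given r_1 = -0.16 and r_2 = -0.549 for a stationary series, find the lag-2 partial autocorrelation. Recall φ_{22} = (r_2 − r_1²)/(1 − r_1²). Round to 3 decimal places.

φ_{22} = (r_2 − r_1²) / (1 − r_1²)
r_1² = (-0.16)² = 0.0256
Numerator = -0.549 − 0.0256 = -0.5746; denominator = 1 − 0.0256 = 0.9744
φ_{22} = -0.5746 / 0.9744 = -0.590

-0.590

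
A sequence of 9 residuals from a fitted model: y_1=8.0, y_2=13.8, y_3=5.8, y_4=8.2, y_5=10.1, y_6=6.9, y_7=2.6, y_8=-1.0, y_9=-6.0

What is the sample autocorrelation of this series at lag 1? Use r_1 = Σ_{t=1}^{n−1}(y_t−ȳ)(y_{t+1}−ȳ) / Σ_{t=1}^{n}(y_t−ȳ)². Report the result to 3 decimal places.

0.463

Mean ȳ = (8.0 + 13.8 + 5.8 + 8.2 + 10.1 + 6.9 + 2.6 − 1.0 − 6.0)/9 = 5.3778
Numerator Σ_{t=1}^{8}(y_t−ȳ)(y_{t+1}−ȳ) = 133.4006
Denominator Σ(y_t−ȳ)² = 288.4156
r_1 = 133.4006 / 288.4156 = 0.463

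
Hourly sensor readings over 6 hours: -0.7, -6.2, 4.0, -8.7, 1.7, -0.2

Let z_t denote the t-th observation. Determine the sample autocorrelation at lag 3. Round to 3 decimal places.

Mean z̄ = (-0.7 − 6.2 + 4.0 − 8.7 + 1.7 − 0.2)/6 = -1.6833
Deviations from mean: 0.9833, -4.5167, 5.6833, -7.0167, 3.3833, 1.4833
Σ(z_t−z̄)(z_{t+3}−z̄) = (-6.8997) + (-15.2814) + (8.4303) = -13.7508
Denominator Σ(z_t−z̄)² = 116.5483
r_3 = -13.7508 / 116.5483 = -0.118

-0.118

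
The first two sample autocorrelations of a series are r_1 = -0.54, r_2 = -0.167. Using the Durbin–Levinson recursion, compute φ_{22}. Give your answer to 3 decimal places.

φ_{22} = (r_2 − r_1²) / (1 − r_1²)
r_1² = (-0.54)² = 0.2916
Numerator = -0.167 − 0.2916 = -0.4586; denominator = 1 − 0.2916 = 0.7084
φ_{22} = -0.4586 / 0.7084 = -0.647

-0.647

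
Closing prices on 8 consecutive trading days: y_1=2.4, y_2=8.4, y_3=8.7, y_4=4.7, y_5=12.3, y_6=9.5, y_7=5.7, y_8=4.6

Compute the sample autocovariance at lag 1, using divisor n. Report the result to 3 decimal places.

-0.914

Mean ȳ = (2.4 + 8.4 + 8.7 + 4.7 + 12.3 + 9.5 + 5.7 + 4.6)/8 = 7.0375
Deviations: -4.6375, 1.3625, 1.6625, -2.3375, 5.2625, 2.4625, -1.3375, -2.4375
Σ_{t=1}^{7}(y_t−ȳ)(y_{t+1}−ȳ) = -7.3152
γ_1 = -7.3152 / 8 = -0.914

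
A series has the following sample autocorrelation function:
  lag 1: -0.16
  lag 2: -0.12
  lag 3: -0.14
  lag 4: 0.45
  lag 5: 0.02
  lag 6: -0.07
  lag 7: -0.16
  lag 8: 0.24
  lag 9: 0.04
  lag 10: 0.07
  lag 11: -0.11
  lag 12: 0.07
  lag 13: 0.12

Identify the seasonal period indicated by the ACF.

4

The largest autocorrelation is r_4 = 0.45, with a weaker echo at lag 8 (0.24); the remaining lags stay at or below 0.12.
The dominant spike at lag 4 indicates a seasonal period of 4.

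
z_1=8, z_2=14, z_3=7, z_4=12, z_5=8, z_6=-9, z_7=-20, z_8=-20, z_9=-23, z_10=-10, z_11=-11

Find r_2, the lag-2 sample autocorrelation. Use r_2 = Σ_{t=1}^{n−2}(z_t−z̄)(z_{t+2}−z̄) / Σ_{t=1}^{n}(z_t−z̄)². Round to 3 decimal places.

Mean z̄ = (8 + 14 + 7 + 12 + 8 − 9 − 20 − 20 − 23 − 10 − 11)/11 = -4.0000
Numerator Σ_{t=1}^{9}(z_t−z̄)(z_{t+2}−z̄) = 893.0000
Denominator Σ(z_t−z̄)² = 1972.0000
r_2 = 893.0000 / 1972.0000 = 0.453

0.453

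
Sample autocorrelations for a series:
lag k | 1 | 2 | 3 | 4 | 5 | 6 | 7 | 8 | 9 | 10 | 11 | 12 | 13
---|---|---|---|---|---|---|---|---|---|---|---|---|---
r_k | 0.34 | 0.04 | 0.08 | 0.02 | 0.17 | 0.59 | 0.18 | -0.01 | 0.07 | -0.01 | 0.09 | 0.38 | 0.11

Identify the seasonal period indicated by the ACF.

6

The largest autocorrelation is r_6 = 0.59, with a weaker echo at lag 12 (0.38); the remaining lags stay at or below 0.34. The elevated value at lag 1 (0.34), dropping to 0.04 at lag 2, reflects decaying short-term dependence rather than seasonality.
The dominant spike at lag 6 indicates a seasonal period of 6.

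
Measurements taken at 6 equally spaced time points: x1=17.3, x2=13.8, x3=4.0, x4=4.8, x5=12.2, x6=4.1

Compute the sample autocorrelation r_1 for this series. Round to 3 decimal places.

Mean x̄ = (17.3 + 13.8 + 4.0 + 4.8 + 12.2 + 4.1)/6 = 9.3667
Deviations from mean: 7.9333, 4.4333, -5.3667, -4.5667, 2.8333, -5.2667
Numerator Σ_{t=1}^{5}(x_t−x̄)(x_{t+1}−x̄) = 8.0256
Denominator Σ(x_t−x̄)² = 168.0133
r_1 = 8.0256 / 168.0133 = 0.048

0.048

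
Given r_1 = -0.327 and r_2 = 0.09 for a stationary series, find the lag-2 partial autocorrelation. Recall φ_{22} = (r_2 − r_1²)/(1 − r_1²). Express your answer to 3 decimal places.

φ_{22} = (r_2 − r_1²) / (1 − r_1²)
r_1² = (-0.327)² = 0.106929
Numerator = 0.09 − 0.1069 = -0.0169; denominator = 1 − 0.1069 = 0.8931
φ_{22} = -0.0169 / 0.8931 = -0.019

-0.019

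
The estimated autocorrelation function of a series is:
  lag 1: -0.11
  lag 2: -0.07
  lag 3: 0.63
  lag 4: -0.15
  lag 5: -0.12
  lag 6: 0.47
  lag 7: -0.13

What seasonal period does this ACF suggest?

3

The largest autocorrelation is r_3 = 0.63, with a weaker echo at lag 6 (0.47); the remaining lags stay at or below -0.07.
The dominant spike at lag 3 indicates a seasonal period of 3.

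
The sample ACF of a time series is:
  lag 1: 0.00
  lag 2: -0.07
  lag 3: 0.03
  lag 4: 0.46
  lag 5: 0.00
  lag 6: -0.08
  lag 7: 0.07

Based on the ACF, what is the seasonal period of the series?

4

The largest autocorrelation is r_4 = 0.46; the remaining lags stay at or below 0.07.
The dominant spike at lag 4 indicates a seasonal period of 4.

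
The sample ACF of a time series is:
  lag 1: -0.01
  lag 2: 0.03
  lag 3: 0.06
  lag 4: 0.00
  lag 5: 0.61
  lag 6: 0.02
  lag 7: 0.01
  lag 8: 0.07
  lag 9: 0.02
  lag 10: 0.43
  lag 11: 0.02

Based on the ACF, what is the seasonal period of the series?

The largest autocorrelation is r_5 = 0.61, with a weaker echo at lag 10 (0.43); the remaining lags stay at or below 0.07.
The dominant spike at lag 5 indicates a seasonal period of 5.

5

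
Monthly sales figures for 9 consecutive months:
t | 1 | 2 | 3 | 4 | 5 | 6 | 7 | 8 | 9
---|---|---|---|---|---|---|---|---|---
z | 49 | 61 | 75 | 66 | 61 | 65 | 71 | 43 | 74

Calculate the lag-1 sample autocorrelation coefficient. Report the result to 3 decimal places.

-0.353

Mean z̄ = (49 + 61 + 75 + 66 + 61 + 65 + 71 + 43 + 74)/9 = 62.7778
Numerator Σ_{t=1}^{8}(z_t−z̄)(z_{t+1}−z̄) = -333.8272
Denominator Σ(z_t−z̄)² = 945.5556
r_1 = -333.8272 / 945.5556 = -0.353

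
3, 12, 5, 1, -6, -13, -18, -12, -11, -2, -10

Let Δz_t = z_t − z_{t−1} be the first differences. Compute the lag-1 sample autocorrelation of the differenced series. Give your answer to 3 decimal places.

-0.069

First differences Δz: 9, -7, -4, -7, -7, -5, 6, 1, 9, -8
Mean of differences = -1.3000
Numerator Σ(Δz_t−Δz̄)(Δz_{t+1}−Δz̄) = -29.8900
Denominator Σ(Δz_t−Δz̄)² = 434.1000
r_1(Δz) = -29.8900 / 434.1000 = -0.069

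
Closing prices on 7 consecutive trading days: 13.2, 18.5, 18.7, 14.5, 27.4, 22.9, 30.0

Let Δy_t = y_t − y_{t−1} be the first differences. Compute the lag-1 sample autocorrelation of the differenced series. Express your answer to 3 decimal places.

First differences Δy: 5.3, 0.2, -4.2, 12.9, -4.5, 7.1
Mean of differences = 2.8000
Numerator Σ(Δy_t−Δȳ)(Δy_{t+1}−Δȳ) = -164.1200
Denominator Σ(Δy_t−Δȳ)² = 235.8000
r_1(Δy) = -164.1200 / 235.8000 = -0.696

-0.696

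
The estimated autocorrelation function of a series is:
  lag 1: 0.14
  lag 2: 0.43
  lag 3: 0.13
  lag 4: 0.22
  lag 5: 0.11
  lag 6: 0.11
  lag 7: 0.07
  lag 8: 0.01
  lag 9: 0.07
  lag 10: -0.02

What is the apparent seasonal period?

The largest autocorrelation is r_2 = 0.43, with a weaker echo at lag 4 (0.22); the remaining lags stay at or below 0.14.
The dominant spike at lag 2 indicates a seasonal period of 2.

2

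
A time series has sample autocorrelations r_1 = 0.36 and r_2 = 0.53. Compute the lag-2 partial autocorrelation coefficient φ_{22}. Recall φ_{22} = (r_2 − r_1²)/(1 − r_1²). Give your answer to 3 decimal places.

0.460

φ_{22} = (r_2 − r_1²) / (1 − r_1²)
r_1² = (0.36)² = 0.1296
Numerator = 0.53 − 0.1296 = 0.4004; denominator = 1 − 0.1296 = 0.8704
φ_{22} = 0.4004 / 0.8704 = 0.460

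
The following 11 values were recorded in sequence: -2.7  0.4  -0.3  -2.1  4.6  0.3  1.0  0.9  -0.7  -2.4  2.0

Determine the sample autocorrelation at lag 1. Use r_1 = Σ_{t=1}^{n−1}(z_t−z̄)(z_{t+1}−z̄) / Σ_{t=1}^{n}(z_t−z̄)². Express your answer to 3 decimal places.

Mean z̄ = (-2.7 + 0.4 − 0.3 − 2.1 + 4.6 + 0.3 + 1.0 + 0.9 − 0.7 − 2.4 + 2.0)/11 = 0.0909
Numerator Σ_{t=1}^{10}(z_t−z̄)(z_{t+1}−z̄) = -11.5628
Denominator Σ(z_t−z̄)² = 45.1691
r_1 = -11.5628 / 45.1691 = -0.256

-0.256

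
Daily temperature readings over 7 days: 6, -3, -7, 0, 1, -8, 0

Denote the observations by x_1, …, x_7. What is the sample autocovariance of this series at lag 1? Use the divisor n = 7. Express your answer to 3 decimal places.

-4.883

Mean x̄ = (6 − 3 − 7 + 0 + 1 − 8 + 0)/7 = -1.5714
Σ_{t=1}^{6}(x_t−x̄)(x_{t+1}−x̄) = -34.1837
γ_1 = -34.1837 / 7 = -4.883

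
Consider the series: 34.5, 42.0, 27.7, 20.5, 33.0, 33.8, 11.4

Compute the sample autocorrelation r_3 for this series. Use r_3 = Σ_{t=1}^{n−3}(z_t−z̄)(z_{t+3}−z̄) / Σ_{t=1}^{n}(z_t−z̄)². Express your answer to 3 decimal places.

0.239

Mean z̄ = (34.5 + 42.0 + 27.7 + 20.5 + 33.0 + 33.8 + 11.4)/7 = 28.9857
Σ(z_t−z̄)(z_{t+3}−z̄) = (-46.7927) + (52.2431) + (-6.1898) + (149.2273) = 148.4880
Denominator Σ(z_t−z̄)² = 621.9886
r_3 = 148.4880 / 621.9886 = 0.239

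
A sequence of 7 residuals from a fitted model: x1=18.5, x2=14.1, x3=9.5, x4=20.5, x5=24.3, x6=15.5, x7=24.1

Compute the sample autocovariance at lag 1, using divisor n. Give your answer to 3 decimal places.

Mean x̄ = (18.5 + 14.1 + 9.5 + 20.5 + 24.3 + 15.5 + 24.1)/7 = 18.0714
Σ_{t=1}^{6}(x_t−x̄)(x_{t+1}−x̄) = -4.8694
γ_1 = -4.8694 / 7 = -0.696

-0.696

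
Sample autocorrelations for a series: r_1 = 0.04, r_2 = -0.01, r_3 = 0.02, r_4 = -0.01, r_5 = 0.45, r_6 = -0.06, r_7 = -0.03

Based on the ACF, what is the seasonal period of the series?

5

The largest autocorrelation is r_5 = 0.45; the remaining lags stay at or below 0.04.
The dominant spike at lag 5 indicates a seasonal period of 5.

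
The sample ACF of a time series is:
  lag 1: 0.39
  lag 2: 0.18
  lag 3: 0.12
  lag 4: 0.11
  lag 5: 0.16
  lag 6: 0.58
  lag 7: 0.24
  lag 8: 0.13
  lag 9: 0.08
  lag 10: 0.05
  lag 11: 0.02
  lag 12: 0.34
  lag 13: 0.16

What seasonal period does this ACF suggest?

6

The largest autocorrelation is r_6 = 0.58; the remaining lags stay at or below 0.39. The elevated value at lag 1 (0.39), dropping to 0.18 at lag 2, reflects decaying short-term dependence rather than seasonality.
The dominant spike at lag 6 indicates a seasonal period of 6.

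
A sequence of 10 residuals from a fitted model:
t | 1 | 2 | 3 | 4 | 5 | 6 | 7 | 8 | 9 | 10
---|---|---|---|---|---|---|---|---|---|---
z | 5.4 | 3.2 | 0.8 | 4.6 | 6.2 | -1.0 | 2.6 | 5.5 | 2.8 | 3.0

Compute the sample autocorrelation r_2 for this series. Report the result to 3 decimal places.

-0.668

Mean z̄ = (5.4 + 3.2 + 0.8 + 4.6 + 6.2 − 1.0 + 2.6 + 5.5 + 2.8 + 3.0)/10 = 3.3100
Numerator Σ_{t=1}^{8}(z_t−z̄)(z_{t+2}−z̄) = -30.0092
Denominator Σ(z_t−z̄)² = 44.9290
r_2 = -30.0092 / 44.9290 = -0.668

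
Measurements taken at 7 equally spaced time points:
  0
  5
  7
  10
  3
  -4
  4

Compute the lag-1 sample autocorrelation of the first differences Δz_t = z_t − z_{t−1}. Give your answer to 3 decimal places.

First differences Δz: 5, 2, 3, -7, -7, 8
Mean of differences = 0.6667
Numerator Σ(Δz_t−Δz̄)(Δz_{t+1}−Δz̄) = -6.4444
Denominator Σ(Δz_t−Δz̄)² = 197.3333
r_1(Δz) = -6.4444 / 197.3333 = -0.033

-0.033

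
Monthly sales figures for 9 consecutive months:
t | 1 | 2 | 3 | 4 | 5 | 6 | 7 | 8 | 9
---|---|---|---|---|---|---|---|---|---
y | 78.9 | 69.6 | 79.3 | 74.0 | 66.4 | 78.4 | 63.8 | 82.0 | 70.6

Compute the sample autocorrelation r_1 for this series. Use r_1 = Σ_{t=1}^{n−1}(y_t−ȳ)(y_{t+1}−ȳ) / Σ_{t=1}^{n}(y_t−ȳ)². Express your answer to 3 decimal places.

-0.714

Mean ȳ = (78.9 + 69.6 + 79.3 + 74.0 + 66.4 + 78.4 + 63.8 + 82.0 + 70.6)/9 = 73.6667
Numerator Σ_{t=1}^{8}(y_t−ȳ)(y_{t+1}−ȳ) = -233.6111
Denominator Σ(y_t−ȳ)² = 327.1800
r_1 = -233.6111 / 327.1800 = -0.714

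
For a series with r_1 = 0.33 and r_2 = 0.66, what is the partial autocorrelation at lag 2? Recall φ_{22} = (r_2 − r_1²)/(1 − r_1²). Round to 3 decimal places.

φ_{22} = (r_2 − r_1²) / (1 − r_1²)
r_1² = (0.33)² = 0.1089
Numerator = 0.66 − 0.1089 = 0.5511; denominator = 1 − 0.1089 = 0.8911
φ_{22} = 0.5511 / 0.8911 = 0.618

0.618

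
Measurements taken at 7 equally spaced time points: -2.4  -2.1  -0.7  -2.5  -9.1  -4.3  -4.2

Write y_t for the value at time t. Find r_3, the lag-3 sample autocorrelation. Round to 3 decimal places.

Mean ȳ = (-2.4 − 2.1 − 0.7 − 2.5 − 9.1 − 4.3 − 4.2)/7 = -3.6143
Numerator Σ_{t=1}^{4}(y_t−ȳ)(y_{t+3}−ȳ) = -9.6049
Denominator Σ(y_t−ȳ)² = 44.4086
r_3 = -9.6049 / 44.4086 = -0.216

-0.216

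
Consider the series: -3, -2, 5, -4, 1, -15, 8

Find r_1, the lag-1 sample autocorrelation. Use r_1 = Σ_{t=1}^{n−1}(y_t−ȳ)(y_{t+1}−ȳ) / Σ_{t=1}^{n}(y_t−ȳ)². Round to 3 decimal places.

-0.566

Mean ȳ = (-3 − 2 + 5 − 4 + 1 − 15 + 8)/7 = -1.4286
Deviations from mean: -1.5714, -0.5714, 6.4286, -2.5714, 2.4286, -13.5714, 9.4286
Numerator Σ_{t=1}^{6}(y_t−ȳ)(y_{t+1}−ȳ) = -186.4694
Denominator Σ(y_t−ȳ)² = 329.7143
r_1 = -186.4694 / 329.7143 = -0.566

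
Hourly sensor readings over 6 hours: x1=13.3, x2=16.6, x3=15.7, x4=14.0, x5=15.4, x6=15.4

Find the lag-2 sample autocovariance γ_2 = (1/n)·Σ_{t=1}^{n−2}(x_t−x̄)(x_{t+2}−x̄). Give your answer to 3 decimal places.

-0.483

Mean x̄ = (13.3 + 16.6 + 15.7 + 14.0 + 15.4 + 15.4)/6 = 15.0667
Deviations: -1.7667, 1.5333, 0.6333, -1.0667, 0.3333, 0.3333
Σ_{t=1}^{4}(x_t−x̄)(x_{t+2}−x̄) = -2.8989
γ_2 = -2.8989 / 6 = -0.483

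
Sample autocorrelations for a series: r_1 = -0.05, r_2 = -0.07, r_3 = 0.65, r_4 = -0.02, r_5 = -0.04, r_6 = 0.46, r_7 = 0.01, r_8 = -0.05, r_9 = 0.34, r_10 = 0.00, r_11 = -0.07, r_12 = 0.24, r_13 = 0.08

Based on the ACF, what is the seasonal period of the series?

3

The largest autocorrelation is r_3 = 0.65, with weaker echoes at lags 6 (0.46), 9 (0.34) and 12 (0.24); the remaining lags stay at or below 0.08.
The dominant spike at lag 3 indicates a seasonal period of 3.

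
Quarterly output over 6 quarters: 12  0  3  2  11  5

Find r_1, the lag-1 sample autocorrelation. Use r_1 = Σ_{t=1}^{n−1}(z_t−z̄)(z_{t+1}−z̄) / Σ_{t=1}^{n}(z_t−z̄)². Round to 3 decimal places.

Mean z̄ = (12 + 0 + 3 + 2 + 11 + 5)/6 = 5.5000
Deviations from mean: 6.5000, -5.5000, -2.5000, -3.5000, 5.5000, -0.5000
Σ(z_t−z̄)(z_{t+1}−z̄) = (-35.7500) + (13.7500) + (8.7500) + (-19.2500) + (-2.7500) = -35.2500
Denominator Σ(z_t−z̄)² = 121.5000
r_1 = -35.2500 / 121.5000 = -0.290

-0.290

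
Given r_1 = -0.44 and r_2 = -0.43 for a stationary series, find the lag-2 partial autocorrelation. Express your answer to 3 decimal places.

φ_{22} = (r_2 − r_1²) / (1 − r_1²)
r_1² = (-0.44)² = 0.1936
Numerator = -0.43 − 0.1936 = -0.6236; denominator = 1 − 0.1936 = 0.8064
φ_{22} = -0.6236 / 0.8064 = -0.773

-0.773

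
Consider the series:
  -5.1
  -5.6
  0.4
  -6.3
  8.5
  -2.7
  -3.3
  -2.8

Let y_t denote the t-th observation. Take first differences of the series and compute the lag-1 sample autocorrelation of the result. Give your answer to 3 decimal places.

-0.711

First differences Δy: -0.5, 6.0, -6.7, 14.8, -11.2, -0.6, 0.5
Mean of differences = 0.3286
Numerator Σ(Δy_t−Δȳ)(Δy_{t+1}−Δȳ) = -302.5637
Denominator Σ(Δy_t−Δȳ)² = 425.4743
r_1(Δy) = -302.5637 / 425.4743 = -0.711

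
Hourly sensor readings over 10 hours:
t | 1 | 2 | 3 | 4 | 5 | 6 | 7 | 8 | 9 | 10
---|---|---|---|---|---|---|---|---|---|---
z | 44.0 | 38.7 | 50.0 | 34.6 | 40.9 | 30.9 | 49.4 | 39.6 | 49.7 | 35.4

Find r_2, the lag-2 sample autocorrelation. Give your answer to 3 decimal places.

0.479

Mean z̄ = (44.0 + 38.7 + 50.0 + 34.6 + 40.9 + 30.9 + 49.4 + 39.6 + 49.7 + 35.4)/10 = 41.3200
Numerator Σ_{t=1}^{8}(z_t−z̄)(z_{t+2}−z̄) = 199.6672
Denominator Σ(z_t−z̄)² = 416.8160
r_2 = 199.6672 / 416.8160 = 0.479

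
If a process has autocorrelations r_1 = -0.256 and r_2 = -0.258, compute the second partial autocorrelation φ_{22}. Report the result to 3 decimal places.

φ_{22} = (r_2 − r_1²) / (1 − r_1²)
r_1² = (-0.256)² = 0.065536
Numerator = -0.258 − 0.0655 = -0.3235; denominator = 1 − 0.0655 = 0.9345
φ_{22} = -0.3235 / 0.9345 = -0.346

-0.346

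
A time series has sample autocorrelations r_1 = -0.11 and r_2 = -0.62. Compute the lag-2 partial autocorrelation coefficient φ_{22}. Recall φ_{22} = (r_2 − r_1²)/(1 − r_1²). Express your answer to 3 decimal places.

φ_{22} = (r_2 − r_1²) / (1 − r_1²)
r_1² = (-0.11)² = 0.0121
Numerator = -0.62 − 0.0121 = -0.6321; denominator = 1 − 0.0121 = 0.9879
φ_{22} = -0.6321 / 0.9879 = -0.640

-0.640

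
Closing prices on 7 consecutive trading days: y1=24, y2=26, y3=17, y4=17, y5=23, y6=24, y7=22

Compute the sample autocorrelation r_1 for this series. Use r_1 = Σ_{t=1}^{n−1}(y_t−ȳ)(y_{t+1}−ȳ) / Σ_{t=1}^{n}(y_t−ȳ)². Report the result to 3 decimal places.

0.128

Mean ȳ = (24 + 26 + 17 + 17 + 23 + 24 + 22)/7 = 21.8571
Deviations from mean: 2.1429, 4.1429, -4.8571, -4.8571, 1.1429, 2.1429, 0.1429
Σ(y_t−ȳ)(y_{t+1}−ȳ) = (8.8776) + (-20.1224) + (23.5918) + (-5.5510) + (2.4490) + (0.3061) = 9.5510
Denominator Σ(y_t−ȳ)² = 74.8571
r_1 = 9.5510 / 74.8571 = 0.128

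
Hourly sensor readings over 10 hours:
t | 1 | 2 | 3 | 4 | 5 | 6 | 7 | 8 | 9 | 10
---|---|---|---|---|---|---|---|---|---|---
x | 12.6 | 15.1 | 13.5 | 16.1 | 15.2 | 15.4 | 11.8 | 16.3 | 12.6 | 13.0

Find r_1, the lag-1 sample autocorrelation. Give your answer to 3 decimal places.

-0.398

Mean x̄ = (12.6 + 15.1 + 13.5 + 16.1 + 15.2 + 15.4 + 11.8 + 16.3 + 12.6 + 13.0)/10 = 14.1600
Numerator Σ_{t=1}^{9}(x_t−x̄)(x_{t+1}−x̄) = -9.5656
Denominator Σ(x_t−x̄)² = 24.0640
r_1 = -9.5656 / 24.0640 = -0.398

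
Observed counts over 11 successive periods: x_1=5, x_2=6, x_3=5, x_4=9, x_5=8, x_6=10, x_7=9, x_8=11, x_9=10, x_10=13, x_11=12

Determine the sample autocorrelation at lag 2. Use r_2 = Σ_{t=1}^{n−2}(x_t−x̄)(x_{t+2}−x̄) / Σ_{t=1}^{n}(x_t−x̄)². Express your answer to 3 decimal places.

0.451

Mean x̄ = (5 + 6 + 5 + 9 + 8 + 10 + 9 + 11 + 10 + 13 + 12)/11 = 8.9091
Numerator Σ_{t=1}^{9}(x_t−x̄)(x_{t+2}−x̄) = 32.8926
Denominator Σ(x_t−x̄)² = 72.9091
r_2 = 32.8926 / 72.9091 = 0.451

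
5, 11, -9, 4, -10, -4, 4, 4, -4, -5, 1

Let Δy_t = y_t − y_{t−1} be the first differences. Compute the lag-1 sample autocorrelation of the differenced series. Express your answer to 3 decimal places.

-0.602

First differences Δy: 6, -20, 13, -14, 6, 8, 0, -8, -1, 6
Mean of differences = -0.4000
Numerator Σ(Δy_t−Δȳ)(Δy_{t+1}−Δȳ) = -602.5600
Denominator Σ(Δy_t−Δȳ)² = 1000.4000
r_1(Δy) = -602.5600 / 1000.4000 = -0.602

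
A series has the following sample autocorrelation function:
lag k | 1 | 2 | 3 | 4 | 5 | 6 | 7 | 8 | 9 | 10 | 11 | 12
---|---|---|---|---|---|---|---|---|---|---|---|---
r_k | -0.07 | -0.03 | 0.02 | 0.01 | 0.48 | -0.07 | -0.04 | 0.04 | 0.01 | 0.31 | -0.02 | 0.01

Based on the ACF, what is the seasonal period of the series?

5

The largest autocorrelation is r_5 = 0.48, with a weaker echo at lag 10 (0.31); the remaining lags stay at or below 0.04.
The dominant spike at lag 5 indicates a seasonal period of 5.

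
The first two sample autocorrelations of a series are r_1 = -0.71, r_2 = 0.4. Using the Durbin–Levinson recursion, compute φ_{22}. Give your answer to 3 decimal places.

φ_{22} = (r_2 − r_1²) / (1 − r_1²)
r_1² = (-0.71)² = 0.5041
Numerator = 0.4 − 0.5041 = -0.1041; denominator = 1 − 0.5041 = 0.4959
φ_{22} = -0.1041 / 0.4959 = -0.210

-0.210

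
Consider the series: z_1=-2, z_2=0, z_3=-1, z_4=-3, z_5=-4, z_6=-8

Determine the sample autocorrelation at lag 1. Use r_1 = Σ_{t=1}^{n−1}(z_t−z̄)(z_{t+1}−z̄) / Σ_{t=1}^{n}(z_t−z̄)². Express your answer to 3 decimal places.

Mean z̄ = (-2 + 0 − 1 − 3 − 4 − 8)/6 = -3.0000
Deviations from mean: 1.0000, 3.0000, 2.0000, 0.0000, -1.0000, -5.0000
Σ(z_t−z̄)(z_{t+1}−z̄) = (3.0000) + (6.0000) + (0.0000) + (0.0000) + (5.0000) = 14.0000
Denominator Σ(z_t−z̄)² = 40.0000
r_1 = 14.0000 / 40.0000 = 0.350

0.350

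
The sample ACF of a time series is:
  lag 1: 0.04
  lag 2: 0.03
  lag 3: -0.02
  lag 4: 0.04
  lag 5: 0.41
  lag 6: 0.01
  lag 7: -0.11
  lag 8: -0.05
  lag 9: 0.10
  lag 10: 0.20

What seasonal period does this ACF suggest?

5

The largest autocorrelation is r_5 = 0.41, with a weaker echo at lag 10 (0.20); the remaining lags stay at or below 0.10.
The dominant spike at lag 5 indicates a seasonal period of 5.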